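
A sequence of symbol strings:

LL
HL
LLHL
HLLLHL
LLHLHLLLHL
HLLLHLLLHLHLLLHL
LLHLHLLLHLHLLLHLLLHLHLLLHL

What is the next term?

This is a Fibonacci-style word recurrence s(k) = s(k−2)·s(k−1): e.g. LL·HL = LLHL.
The next term joins HLLLHLLLHLHLLLHL and LLHLHLLLHLHLLLHLLLHLHLLLHL.

HLLLHLLLHLHLLLHLLLHLHLLLHLHLLLHLLLHLHLLLHL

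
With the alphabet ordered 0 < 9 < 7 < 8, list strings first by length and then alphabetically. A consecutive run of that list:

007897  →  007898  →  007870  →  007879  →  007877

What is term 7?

007880

Continuing the enumeration 2 steps past 007877: 007877 → 007878 → (answer).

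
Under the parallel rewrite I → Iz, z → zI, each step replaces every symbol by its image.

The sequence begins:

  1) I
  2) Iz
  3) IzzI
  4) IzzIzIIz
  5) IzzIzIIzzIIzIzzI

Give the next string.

Replace each of the 16 characters of IzzIzIIzzIIzIzzI in place — Iz zI zI Iz zI Iz Iz zI zI Iz Iz zI Iz zI zI Iz — and concatenate.

IzzIzIIzzIIzIzzIzIIzIzzIIzzIzIIz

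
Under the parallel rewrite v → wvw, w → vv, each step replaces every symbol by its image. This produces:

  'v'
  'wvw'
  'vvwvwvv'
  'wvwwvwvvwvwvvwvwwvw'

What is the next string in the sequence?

vvwvwvvvvwvwvvwvwwvwvvwvwvvwvwwvwvvwvwvvvvwvwvv

φ(wvwwvwvvwvwvvwvwwvw) expands symbol-by-symbol to vv wvw vv vv wvw vv wvw wvw vv wvw vv wvw wvw vv wvw vv vv wvw vv; joining the 19 pieces gives the next term.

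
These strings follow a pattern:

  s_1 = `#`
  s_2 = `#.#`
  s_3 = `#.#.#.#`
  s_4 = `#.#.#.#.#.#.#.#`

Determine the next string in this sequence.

Every step duplicates the string with '.' between the halves.
One more doubling of #.#.#.#.#.#.#.# gives the answer.

#.#.#.#.#.#.#.#.#.#.#.#.#.#.#.#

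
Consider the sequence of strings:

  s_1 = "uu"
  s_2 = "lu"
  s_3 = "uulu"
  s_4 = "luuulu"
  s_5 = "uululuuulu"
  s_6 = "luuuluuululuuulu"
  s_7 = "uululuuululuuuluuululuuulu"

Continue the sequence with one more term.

luuuluuululuuuluuululuuululuuuluuululuuulu

Each term (from the third on) is the two preceding terms concatenated in order: term 3 = uu·lu = uulu.
So term 8 is luuuluuululuuulu·uululuuululuuuluuululuuulu.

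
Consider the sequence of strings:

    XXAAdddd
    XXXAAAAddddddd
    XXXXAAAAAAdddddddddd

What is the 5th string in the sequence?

XXXXXXAAAAAAAAAAdddddddddddddddd

The n-th term is n+1 X's then 2n A's then 3n+1 d's (n = 1, 2, …).
At n = 5 the blocks have lengths 6, 10, 16.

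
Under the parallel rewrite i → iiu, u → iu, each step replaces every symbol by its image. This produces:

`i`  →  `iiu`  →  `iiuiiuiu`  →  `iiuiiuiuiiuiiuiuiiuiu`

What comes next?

Rewriting the 21 symbols of iiuiiuiuiiuiiuiuiiuiu one by one yields iiu iiu iu iiu iiu iu iiu iu iiu iiu iu iiu iiu iu iiu iu iiu iiu iu iiu iu; concatenated:

iiuiiuiuiiuiiuiuiiuiuiiuiiuiuiiuiiuiuiiuiuiiuiiuiuiiuiu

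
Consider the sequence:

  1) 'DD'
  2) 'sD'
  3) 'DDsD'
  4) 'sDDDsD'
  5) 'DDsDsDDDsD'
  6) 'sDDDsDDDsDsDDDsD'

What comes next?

DDsDsDDDsDsDDDsDDDsDsDDDsD

This is a Fibonacci-style word recurrence s(k) = s(k−2)·s(k−1): e.g. DD·sD = DDsD.
Continuing: DDsDsDDDsD · sDDDsDDDsDsDDDsD gives term 7.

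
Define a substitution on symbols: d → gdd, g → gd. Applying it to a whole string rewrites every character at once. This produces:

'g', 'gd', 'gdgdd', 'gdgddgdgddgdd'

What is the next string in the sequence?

φ(gdgddgdgddgdd) expands symbol-by-symbol to gd gdd gd gdd gdd gd gdd gd gdd gdd gd gdd gdd; joining the 13 pieces gives the next term.

gdgddgdgddgddgdgddgdgddgddgdgddgdd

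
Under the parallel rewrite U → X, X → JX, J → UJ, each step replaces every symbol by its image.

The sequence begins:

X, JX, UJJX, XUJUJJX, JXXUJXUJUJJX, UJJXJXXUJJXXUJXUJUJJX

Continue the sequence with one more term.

Replace each of the 21 characters of UJJXJXXUJJXXUJXUJUJJX in place — X UJ UJ JX UJ JX JX X UJ UJ JX JX X UJ JX X UJ X UJ UJ JX — and concatenate.

XUJUJJXUJJXJXXUJUJJXJXXUJJXXUJXUJUJJX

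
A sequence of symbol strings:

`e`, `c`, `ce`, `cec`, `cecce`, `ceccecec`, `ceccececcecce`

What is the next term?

ceccececceccececcecec

This is a Fibonacci-style word recurrence s(k) = s(k−1)·s(k−2): e.g. c·e = ce.
Continuing: ceccececcecce · ceccecec gives term 8.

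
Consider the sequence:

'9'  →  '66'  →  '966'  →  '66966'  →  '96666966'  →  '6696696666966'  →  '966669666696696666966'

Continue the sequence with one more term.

6696696666966966669666696696666966

From term 3 onward, concatenate the second-to-last term with the last: 9·66 = 966, 66·966 = 66966, …
The next term joins 6696696666966 and 966669666696696666966.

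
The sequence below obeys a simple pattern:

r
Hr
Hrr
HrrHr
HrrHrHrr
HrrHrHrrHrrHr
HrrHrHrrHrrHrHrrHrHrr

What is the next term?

This is a Fibonacci-style word recurrence s(k) = s(k−1)·s(k−2): e.g. Hr·r = Hrr.
Continuing: HrrHrHrrHrrHrHrrHrHrr · HrrHrHrrHrrHr gives term 8.

HrrHrHrrHrrHrHrrHrHrrHrrHrHrrHrrHr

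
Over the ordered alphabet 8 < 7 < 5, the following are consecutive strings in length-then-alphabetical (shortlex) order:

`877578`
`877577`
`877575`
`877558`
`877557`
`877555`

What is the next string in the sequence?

875888

Find the rightmost character of 877555 below 5, bump it to the next letter, and reset everything to its right to 8.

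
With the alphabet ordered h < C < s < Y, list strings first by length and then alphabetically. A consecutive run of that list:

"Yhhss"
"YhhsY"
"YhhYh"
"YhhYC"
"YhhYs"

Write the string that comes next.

Treat YhhYs as a base-4 numeral over the given alphabet and add one, carrying through any trailing Y's.

YhhYY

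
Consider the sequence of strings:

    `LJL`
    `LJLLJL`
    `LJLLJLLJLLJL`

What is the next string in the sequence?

Each string is two copies of the previous one concatenated.
Doubling LJLLJLLJLLJL:

LJLLJLLJLLJLLJLLJLLJLLJL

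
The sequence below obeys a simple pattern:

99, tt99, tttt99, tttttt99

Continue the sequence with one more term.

tttttttt99

Every step adds tt at the front: s(k+1) = tt·s(k).
So the next term is tt·tttttt99.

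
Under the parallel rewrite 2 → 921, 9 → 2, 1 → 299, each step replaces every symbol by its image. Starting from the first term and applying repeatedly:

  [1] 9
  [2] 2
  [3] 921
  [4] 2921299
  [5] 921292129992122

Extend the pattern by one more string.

29212999212921299921222921299921921

Replace each of the 15 characters of 921292129992122 in place — 2 921 299 921 2 921 299 921 2 2 2 921 299 921 921 — and concatenate.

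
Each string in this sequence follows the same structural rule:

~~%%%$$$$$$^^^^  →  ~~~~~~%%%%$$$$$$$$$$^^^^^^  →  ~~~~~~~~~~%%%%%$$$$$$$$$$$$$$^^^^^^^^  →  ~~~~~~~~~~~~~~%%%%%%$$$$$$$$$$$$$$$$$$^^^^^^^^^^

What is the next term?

~~~~~~~~~~~~~~~~~~%%%%%%%$$$$$$$$$$$$$$$$$$$$$$^^^^^^^^^^^^

The n-th term is 4n-2 ~'s then n+2 %'s then 4n+2 $'s then 2n+2 ^'s (n = 1, 2, …).
For the next term, n = 5, so the run lengths are 18, 7, 22, 12.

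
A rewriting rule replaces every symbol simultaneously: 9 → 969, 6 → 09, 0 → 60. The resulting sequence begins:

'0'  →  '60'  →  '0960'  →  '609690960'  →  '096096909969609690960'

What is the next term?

609690960969099696096996909969096096909969609690960

φ(096096909969609690960) expands symbol-by-symbol to 60 969 09 60 969 09 969 60 969 969 09 969 09 60 969 09 969 60 969 09 60; joining the 21 pieces gives the next term.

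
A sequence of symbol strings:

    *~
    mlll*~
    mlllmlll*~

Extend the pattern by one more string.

Each term is the previous one with mlll prepended.
Applying this once more to mlllmlll*~:

mlllmlllmlll*~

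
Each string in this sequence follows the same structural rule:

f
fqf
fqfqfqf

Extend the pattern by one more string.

Every step duplicates the string with 'q' between the halves.
Doubling fqfqfqf with 'q' between the halves:

fqfqfqfqfqfqfqf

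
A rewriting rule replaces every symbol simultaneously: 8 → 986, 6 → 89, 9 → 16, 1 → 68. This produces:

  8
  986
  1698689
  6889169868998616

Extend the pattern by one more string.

8998698616688916986899861616986896889

φ(6889169868998616) expands symbol-by-symbol to 89 986 986 16 68 89 16 986 89 986 16 16 986 89 68 89; joining the 16 pieces gives the next term.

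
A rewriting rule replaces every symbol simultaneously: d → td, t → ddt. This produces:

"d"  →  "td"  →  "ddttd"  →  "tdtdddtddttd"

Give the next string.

ddttdddttdtdtdddttdtdddtddttd

Expanding tdtdddtddttd: t→ddt, d→td, t→ddt, d→td, d→td, d→td, t→ddt, d→td, d→td, t→ddt, t→ddt, d→td. Concatenated: ddt td ddt td td td ddt td td ddt ddt td.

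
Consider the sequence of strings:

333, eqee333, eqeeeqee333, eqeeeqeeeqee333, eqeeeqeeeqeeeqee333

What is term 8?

Every step adds eqee at the front: s(k+1) = eqee·s(k).
From eqeeeqeeeqeeeqee333, 3 further steps: eqeeeqeeeqeeeqee333 → eqeeeqeeeqeeeqeeeqee333 → eqeeeqeeeqeeeqeeeqeeeqee333 → (answer).

eqeeeqeeeqeeeqeeeqeeeqeeeqee333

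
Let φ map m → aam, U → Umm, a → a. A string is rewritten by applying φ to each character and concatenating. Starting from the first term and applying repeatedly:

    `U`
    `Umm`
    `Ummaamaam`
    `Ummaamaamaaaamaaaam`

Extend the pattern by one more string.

Ummaamaamaaaamaaaamaaaaaamaaaaaam

Replace each of the 19 characters of Ummaamaamaaaamaaaam in place — Umm aam aam a a aam a a aam a a a a aam a a a a aam — and concatenate.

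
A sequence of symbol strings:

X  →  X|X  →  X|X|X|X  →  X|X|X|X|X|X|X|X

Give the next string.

s(k+1) = s(k)·|·s(k) — each term doubles the last with '|' between the halves.
So the next term is two copies of X|X|X|X|X|X|X|X with '|' between the halves.

X|X|X|X|X|X|X|X|X|X|X|X|X|X|X|X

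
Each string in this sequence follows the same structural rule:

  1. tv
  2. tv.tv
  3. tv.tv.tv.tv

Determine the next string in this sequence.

tv.tv.tv.tv.tv.tv.tv.tv

Each string is two copies of the previous one joined by '.'.
One more doubling of tv.tv.tv.tv gives the answer.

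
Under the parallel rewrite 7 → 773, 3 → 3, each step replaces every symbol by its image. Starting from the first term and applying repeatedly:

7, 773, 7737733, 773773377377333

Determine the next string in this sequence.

7737733773773337737733773773333

Applying the rule to each of the 15 symbols of 773773377377333 gives the pieces 773 773 3 773 773 3 3 773 773 3 773 773 3 3 3, which concatenate to the answer.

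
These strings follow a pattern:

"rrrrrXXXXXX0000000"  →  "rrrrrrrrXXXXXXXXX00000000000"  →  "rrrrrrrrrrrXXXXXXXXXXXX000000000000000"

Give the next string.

Each string has the form r^{3n-1} X^{3n} 0^{4n-1}, where the shown terms are n = 2, 3, 4.
For the next term, n = 5, so the run lengths are 14, 15, 19.

rrrrrrrrrrrrrrXXXXXXXXXXXXXXX0000000000000000000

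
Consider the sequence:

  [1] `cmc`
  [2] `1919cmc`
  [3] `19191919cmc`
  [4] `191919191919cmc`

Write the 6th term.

19191919191919191919cmc

Each term is the previous one with 1919 prepended.
From 191919191919cmc, 2 further steps: 191919191919cmc → 1919191919191919cmc → (answer).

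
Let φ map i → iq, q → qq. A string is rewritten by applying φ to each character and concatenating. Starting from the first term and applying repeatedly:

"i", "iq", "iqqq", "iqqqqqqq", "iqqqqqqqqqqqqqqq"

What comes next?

iqqqqqqqqqqqqqqqqqqqqqqqqqqqqqqq

Applying the rule to each of the 16 symbols of iqqqqqqqqqqqqqqq gives the pieces iq qq qq qq qq qq qq qq qq qq qq qq qq qq qq qq, which concatenate to the answer.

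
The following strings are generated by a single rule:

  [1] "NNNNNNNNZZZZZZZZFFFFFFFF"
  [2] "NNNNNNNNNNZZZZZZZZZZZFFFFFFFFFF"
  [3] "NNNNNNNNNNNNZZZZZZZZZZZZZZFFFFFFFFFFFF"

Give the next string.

Reading off run lengths: N runs 8, 10, 12; Z runs 8, 11, 14; F runs 8, 10, 12 — each is linear in n, where the shown terms are n = 3, 4, 5.
Setting n = 6 gives 14, 17, 14 characters in each block.

NNNNNNNNNNNNNNZZZZZZZZZZZZZZZZZFFFFFFFFFFFFFF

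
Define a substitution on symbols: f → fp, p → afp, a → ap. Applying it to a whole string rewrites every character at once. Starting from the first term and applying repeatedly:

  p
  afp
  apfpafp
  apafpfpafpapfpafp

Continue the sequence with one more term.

apafpapfpafpfpafpapfpafpapafpfpafpapfpafp

φ(apafpfpafpapfpafp) expands symbol-by-symbol to ap afp ap fp afp fp afp ap fp afp ap afp fp afp ap fp afp; joining the 17 pieces gives the next term.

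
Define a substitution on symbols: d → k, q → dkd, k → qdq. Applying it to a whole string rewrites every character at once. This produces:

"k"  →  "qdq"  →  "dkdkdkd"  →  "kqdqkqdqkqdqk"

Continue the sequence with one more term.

qdqdkdkdkdqdqdkdkdkdqdqdkdkdkdqdq

Applying the rule to each of the 13 symbols of kqdqkqdqkqdqk gives the pieces qdq dkd k dkd qdq dkd k dkd qdq dkd k dkd qdq, which concatenate to the answer.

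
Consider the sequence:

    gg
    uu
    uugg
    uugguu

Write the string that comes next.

uugguuuugg

This is a Fibonacci-style word recurrence s(k) = s(k−1)·s(k−2): e.g. uu·gg = uugg.
Continuing: uugguu · uugg gives term 5.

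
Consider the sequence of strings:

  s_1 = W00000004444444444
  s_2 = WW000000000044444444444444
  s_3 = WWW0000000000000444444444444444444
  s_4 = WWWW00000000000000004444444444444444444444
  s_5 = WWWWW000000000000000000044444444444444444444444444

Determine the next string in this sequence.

WWWWWW0000000000000000000000444444444444444444444444444444

Reading off run lengths: W runs 1, 2, 3, 4, 5; 0 runs 7, 10, 13, 16, 19; 4 runs 10, 14, 18, 22, 26 — each is linear in n, where the shown terms are n = 2, 3, 4, 5, 6.
At n = 7 the blocks have lengths 6, 22, 30.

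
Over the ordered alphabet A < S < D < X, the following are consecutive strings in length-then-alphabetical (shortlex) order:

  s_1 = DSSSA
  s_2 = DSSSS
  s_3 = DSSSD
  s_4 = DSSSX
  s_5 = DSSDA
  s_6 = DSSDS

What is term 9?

Stepping forward 3 times from DSSDS: DSSDS → DSSDD → DSSDX, then the target.

DSSXA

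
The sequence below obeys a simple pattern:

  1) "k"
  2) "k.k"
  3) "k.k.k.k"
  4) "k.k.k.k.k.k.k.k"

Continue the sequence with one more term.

k.k.k.k.k.k.k.k.k.k.k.k.k.k.k.k

s(k+1) = s(k)·.·s(k) — each term doubles the last with '.' between the halves.
One more doubling of k.k.k.k.k.k.k.k gives the answer.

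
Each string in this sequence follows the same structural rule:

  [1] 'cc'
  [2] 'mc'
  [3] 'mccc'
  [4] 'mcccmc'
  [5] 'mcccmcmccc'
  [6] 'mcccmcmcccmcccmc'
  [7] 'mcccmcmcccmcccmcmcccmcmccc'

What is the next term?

This is a Fibonacci-style word recurrence s(k) = s(k−1)·s(k−2): e.g. mc·cc = mccc.
Continuing: mcccmcmcccmcccmcmcccmcmccc · mcccmcmcccmcccmc gives term 8.

mcccmcmcccmcccmcmcccmcmcccmcccmcmcccmcccmc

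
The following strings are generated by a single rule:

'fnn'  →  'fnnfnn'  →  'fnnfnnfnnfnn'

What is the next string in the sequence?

s(k+1) = s(k)·s(k) — each term doubles the last.
So the next term is two copies of fnnfnnfnnfnn.

fnnfnnfnnfnnfnnfnnfnnfnn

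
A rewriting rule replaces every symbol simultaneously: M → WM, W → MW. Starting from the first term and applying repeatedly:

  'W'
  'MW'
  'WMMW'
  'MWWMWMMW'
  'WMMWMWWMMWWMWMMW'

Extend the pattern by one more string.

MWWMWMMWWMMWMWWMWMMWMWWMMWWMWMMW

Applying the rule to each of the 16 symbols of WMMWMWWMMWWMWMMW gives the pieces MW WM WM MW WM MW MW WM WM MW MW WM MW WM WM MW, which concatenate to the answer.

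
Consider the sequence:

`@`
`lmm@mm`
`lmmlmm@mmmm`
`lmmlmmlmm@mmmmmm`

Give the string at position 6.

lmmlmmlmmlmmlmm@mmmmmmmmmm

Each term wraps the previous one in lmm on the left and mm on the right.
From lmmlmmlmm@mmmmmm, 2 further steps: lmmlmmlmm@mmmmmm → lmmlmmlmmlmm@mmmmmmmm → (answer).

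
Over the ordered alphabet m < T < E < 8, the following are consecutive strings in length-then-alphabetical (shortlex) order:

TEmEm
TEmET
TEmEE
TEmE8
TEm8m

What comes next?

Find the rightmost character of TEm8m below 8, bump it to the next letter, and reset everything to its right to m.

TEm8T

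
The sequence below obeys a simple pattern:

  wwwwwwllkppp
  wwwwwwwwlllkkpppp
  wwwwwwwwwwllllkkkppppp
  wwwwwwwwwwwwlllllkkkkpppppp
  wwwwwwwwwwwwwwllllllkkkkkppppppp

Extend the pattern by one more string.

wwwwwwwwwwwwwwwwlllllllkkkkkkpppppppp

Each string has the form w^{2n+2} l^{n} k^{n-1} p^{n+1}, where the shown terms are n = 2, 3, 4, 5, 6.
Setting n = 7 gives 16, 7, 6, 8 characters in each block.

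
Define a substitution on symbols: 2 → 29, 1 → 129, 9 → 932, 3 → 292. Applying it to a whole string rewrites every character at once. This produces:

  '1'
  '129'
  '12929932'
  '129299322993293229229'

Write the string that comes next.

129299322993293229229299329322922993229229299322929932

Replace each of the 21 characters of 129299322993293229229 in place — 129 29 932 29 932 932 292 29 29 932 932 292 29 932 292 29 29 932 29 29 932 — and concatenate.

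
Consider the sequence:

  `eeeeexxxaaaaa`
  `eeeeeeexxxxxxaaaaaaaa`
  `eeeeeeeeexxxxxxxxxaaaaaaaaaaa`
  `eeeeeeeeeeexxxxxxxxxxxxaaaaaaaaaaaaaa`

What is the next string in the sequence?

eeeeeeeeeeeeexxxxxxxxxxxxxxxaaaaaaaaaaaaaaaaa

Term n consists of 2n+3 e's, followed by 3n x's, followed by 3n+2 a's (n = 1, 2, …).
For the next term, n = 5, so the run lengths are 13, 15, 17.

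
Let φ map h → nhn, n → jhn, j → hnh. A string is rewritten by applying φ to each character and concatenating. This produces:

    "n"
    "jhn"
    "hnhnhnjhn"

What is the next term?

Apply φ to hnhnhnjhn symbol by symbol: h→nhn, n→jhn, h→nhn, n→jhn, h→nhn, n→jhn, j→hnh, h→nhn, n→jhn; joined: nhn jhn nhn jhn nhn jhn hnh nhn jhn.

nhnjhnnhnjhnnhnjhnhnhnhnjhn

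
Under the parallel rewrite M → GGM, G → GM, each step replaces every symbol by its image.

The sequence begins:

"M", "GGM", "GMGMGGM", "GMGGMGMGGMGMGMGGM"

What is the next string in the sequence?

Rewriting the 17 symbols of GMGGMGMGGMGMGMGGM one by one yields GM GGM GM GM GGM GM GGM GM GM GGM GM GGM GM GGM GM GM GGM; concatenated:

GMGGMGMGMGGMGMGGMGMGMGGMGMGGMGMGGMGMGMGGM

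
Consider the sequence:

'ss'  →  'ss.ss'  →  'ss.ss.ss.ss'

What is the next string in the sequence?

ss.ss.ss.ss.ss.ss.ss.ss

s(k+1) = s(k)·.·s(k) — each term doubles the last with '.' between the halves.
One more doubling of ss.ss.ss.ss gives the answer.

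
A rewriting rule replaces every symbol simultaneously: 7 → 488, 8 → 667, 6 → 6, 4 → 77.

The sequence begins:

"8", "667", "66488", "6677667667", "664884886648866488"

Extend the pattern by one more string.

φ(664884886648866488) expands symbol-by-symbol to 6 6 77 667 667 77 667 667 6 6 77 667 667 6 6 77 667 667; joining the 18 pieces gives the next term.

66776676677766766766776676676677667667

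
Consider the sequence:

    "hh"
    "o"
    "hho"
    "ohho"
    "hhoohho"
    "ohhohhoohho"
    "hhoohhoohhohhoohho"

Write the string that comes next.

ohhohhoohhohhoohhoohhohhoohho

From term 3 onward, concatenate the second-to-last term with the last: hh·o = hho, o·hho = ohho, …
Continuing: ohhohhoohho · hhoohhoohhohhoohho gives term 8.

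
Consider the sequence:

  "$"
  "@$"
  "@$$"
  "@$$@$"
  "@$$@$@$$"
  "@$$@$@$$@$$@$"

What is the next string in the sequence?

This is a Fibonacci-style word recurrence s(k) = s(k−1)·s(k−2): e.g. @$·$ = @$$.
Continuing: @$$@$@$$@$$@$ · @$$@$@$$ gives term 7.

@$$@$@$$@$$@$@$$@$@$$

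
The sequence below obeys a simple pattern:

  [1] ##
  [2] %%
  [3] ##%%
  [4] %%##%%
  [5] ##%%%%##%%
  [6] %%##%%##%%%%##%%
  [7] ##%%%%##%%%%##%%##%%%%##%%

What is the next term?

%%##%%##%%%%##%%##%%%%##%%%%##%%##%%%%##%%

Each term (from the third on) is the two preceding terms concatenated in order: term 3 = ##·%% = ##%%.
So term 8 is %%##%%##%%%%##%%·##%%%%##%%%%##%%##%%%%##%%.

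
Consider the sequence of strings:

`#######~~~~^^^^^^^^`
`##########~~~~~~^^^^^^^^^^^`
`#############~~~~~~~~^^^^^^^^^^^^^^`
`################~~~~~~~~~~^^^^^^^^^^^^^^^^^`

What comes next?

###################~~~~~~~~~~~~^^^^^^^^^^^^^^^^^^^^

Each string has the form #^{3n+1} ~^{2n} ^^{3n+2}, where the shown terms are n = 2, 3, 4, 5.
Setting n = 6 gives 19, 12, 20 characters in each block.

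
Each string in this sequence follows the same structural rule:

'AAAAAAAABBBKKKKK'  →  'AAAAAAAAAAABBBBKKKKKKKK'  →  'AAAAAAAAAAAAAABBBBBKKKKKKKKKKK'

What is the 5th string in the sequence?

AAAAAAAAAAAAAAAAAAAABBBBBBBKKKKKKKKKKKKKKKKK

Reading off run lengths: A runs 8, 11, 14; B runs 3, 4, 5; K runs 5, 8, 11 — each is linear in n, where the shown terms are n = 2, 3, 4.
At n = 6 the blocks have lengths 20, 7, 17.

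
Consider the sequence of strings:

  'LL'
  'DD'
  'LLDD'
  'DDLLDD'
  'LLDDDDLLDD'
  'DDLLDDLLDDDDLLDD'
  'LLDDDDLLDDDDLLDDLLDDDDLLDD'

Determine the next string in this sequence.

DDLLDDLLDDDDLLDDLLDDDDLLDDDDLLDDLLDDDDLLDD

From term 3 onward, concatenate the second-to-last term with the last: LL·DD = LLDD, DD·LLDD = DDLLDD, …
Continuing: DDLLDDLLDDDDLLDD · LLDDDDLLDDDDLLDDLLDDDDLLDD gives term 8.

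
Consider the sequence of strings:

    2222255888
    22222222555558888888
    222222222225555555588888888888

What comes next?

Each string has the form 2^{3n+2} 5^{3n-1} 8^{4n-1} (n = 1, 2, …).
Setting n = 4 gives 14, 11, 15 characters in each block.

2222222222222255555555555888888888888888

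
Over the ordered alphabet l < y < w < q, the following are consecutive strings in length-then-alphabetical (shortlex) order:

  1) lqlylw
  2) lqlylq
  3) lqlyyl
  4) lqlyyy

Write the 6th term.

lqlyyq

Continuing the enumeration 2 steps past lqlyyy: lqlyyy → lqlyyw → (answer).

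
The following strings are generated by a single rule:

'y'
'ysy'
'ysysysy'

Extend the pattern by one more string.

ysysysysysysysy

Every step duplicates the string with 's' between the halves.
One more doubling of ysysysy gives the answer.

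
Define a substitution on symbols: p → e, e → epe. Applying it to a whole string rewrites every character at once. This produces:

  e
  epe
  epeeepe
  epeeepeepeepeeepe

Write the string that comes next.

epeeepeepeepeeepeepeeepeepeeepeepeepeeepe

Replace each of the 17 characters of epeeepeepeepeeepe in place — epe e epe epe epe e epe epe e epe epe e epe epe epe e epe — and concatenate.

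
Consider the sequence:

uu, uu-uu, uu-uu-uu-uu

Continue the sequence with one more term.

s(k+1) = s(k)·-·s(k) — each term doubles the last with '-' between the halves.
Doubling uu-uu-uu-uu with '-' between the halves:

uu-uu-uu-uu-uu-uu-uu-uu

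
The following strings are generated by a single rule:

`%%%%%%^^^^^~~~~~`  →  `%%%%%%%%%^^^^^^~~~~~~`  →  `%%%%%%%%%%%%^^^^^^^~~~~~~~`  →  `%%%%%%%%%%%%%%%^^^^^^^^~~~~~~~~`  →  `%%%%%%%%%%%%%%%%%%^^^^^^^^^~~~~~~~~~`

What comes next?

Reading off run lengths: % runs 6, 9, 12, 15, 18; ^ runs 5, 6, 7, 8, 9; ~ runs 5, 6, 7, 8, 9 — each is linear in n, where the shown terms are n = 2, 3, 4, 5, 6.
Setting n = 7 gives 21, 10, 10 characters in each block.

%%%%%%%%%%%%%%%%%%%%%^^^^^^^^^^~~~~~~~~~~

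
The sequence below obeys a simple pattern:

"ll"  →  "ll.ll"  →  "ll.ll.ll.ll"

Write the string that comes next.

Every step duplicates the string with '.' between the halves.
So the next term is two copies of ll.ll.ll.ll with '.' between the halves.

ll.ll.ll.ll.ll.ll.ll.ll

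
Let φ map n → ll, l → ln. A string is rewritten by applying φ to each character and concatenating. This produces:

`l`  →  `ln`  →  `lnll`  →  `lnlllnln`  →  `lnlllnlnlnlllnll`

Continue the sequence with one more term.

Replace each of the 16 characters of lnlllnlnlnlllnll in place — ln ll ln ln ln ll ln ll ln ll ln ln ln ll ln ln — and concatenate.

lnlllnlnlnlllnlllnlllnlnlnlllnln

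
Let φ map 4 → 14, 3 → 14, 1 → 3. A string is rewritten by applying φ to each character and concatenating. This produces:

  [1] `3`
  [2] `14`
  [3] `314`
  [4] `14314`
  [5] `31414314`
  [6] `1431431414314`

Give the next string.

Rewriting the 13 symbols of 1431431414314 one by one yields 3 14 14 3 14 14 3 14 3 14 14 3 14; concatenated:

314143141431431414314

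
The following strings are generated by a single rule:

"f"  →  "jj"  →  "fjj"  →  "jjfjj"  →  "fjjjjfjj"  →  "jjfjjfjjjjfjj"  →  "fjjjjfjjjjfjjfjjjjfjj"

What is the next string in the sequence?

jjfjjfjjjjfjjfjjjjfjjjjfjjfjjjjfjj

Each term (from the third on) is the two preceding terms concatenated in order: term 3 = f·jj = fjj.
So term 8 is jjfjjfjjjjfjj·fjjjjfjjjjfjjfjjjjfjj.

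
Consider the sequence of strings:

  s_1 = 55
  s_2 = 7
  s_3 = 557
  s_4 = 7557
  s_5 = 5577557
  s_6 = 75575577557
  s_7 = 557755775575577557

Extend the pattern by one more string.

This is a Fibonacci-style word recurrence s(k) = s(k−2)·s(k−1): e.g. 55·7 = 557.
The next term joins 75575577557 and 557755775575577557.

75575577557557755775575577557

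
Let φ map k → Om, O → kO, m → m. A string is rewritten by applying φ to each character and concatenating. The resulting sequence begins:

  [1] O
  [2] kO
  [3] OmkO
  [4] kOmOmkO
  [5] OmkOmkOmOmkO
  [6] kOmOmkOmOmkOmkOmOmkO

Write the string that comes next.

Replace each of the 20 characters of kOmOmkOmOmkOmkOmOmkO in place — Om kO m kO m Om kO m kO m Om kO m Om kO m kO m Om kO — and concatenate.

OmkOmkOmOmkOmkOmOmkOmOmkOmkOmOmkO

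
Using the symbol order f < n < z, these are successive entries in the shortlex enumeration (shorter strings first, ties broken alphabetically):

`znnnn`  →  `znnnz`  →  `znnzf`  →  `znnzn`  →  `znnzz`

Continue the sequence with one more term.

znzff

Treat znnzz as a base-3 numeral over the given alphabet and add one, carrying through any trailing z's.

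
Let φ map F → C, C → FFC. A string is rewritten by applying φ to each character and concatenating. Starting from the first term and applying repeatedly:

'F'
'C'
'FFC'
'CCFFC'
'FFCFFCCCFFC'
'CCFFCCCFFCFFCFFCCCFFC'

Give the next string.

Rewriting the 21 symbols of CCFFCCCFFCFFCFFCCCFFC one by one yields FFC FFC C C FFC FFC FFC C C FFC C C FFC C C FFC FFC FFC C C FFC; concatenated:

FFCFFCCCFFCFFCFFCCCFFCCCFFCCCFFCFFCFFCCCFFC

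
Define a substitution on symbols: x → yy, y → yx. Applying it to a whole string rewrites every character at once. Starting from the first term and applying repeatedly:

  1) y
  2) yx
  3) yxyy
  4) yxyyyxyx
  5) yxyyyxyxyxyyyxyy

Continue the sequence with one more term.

Rewriting the 16 symbols of yxyyyxyxyxyyyxyy one by one yields yx yy yx yx yx yy yx yy yx yy yx yx yx yy yx yx; concatenated:

yxyyyxyxyxyyyxyyyxyyyxyxyxyyyxyx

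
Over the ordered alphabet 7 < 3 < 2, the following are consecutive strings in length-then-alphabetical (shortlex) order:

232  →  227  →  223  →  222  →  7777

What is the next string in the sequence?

The successor of 7777 increments the rightmost position that isn't already 2 and resets every position after it to 7.

7773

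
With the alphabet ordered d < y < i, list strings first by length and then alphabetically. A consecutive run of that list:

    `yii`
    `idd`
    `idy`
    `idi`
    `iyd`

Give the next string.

The successor of iyd increments the rightmost position that isn't already i and resets every position after it to d.

iyy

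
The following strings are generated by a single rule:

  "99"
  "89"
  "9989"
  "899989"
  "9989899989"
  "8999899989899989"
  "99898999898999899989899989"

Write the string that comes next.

This is a Fibonacci-style word recurrence s(k) = s(k−2)·s(k−1): e.g. 99·89 = 9989.
So term 8 is 8999899989899989·99898999898999899989899989.

899989998989998999898999898999899989899989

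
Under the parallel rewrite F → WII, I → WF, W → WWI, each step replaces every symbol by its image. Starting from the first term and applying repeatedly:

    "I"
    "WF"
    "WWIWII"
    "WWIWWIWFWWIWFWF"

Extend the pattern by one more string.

φ(WWIWWIWFWWIWFWF) expands symbol-by-symbol to WWI WWI WF WWI WWI WF WWI WII WWI WWI WF WWI WII WWI WII; joining the 15 pieces gives the next term.

WWIWWIWFWWIWWIWFWWIWIIWWIWWIWFWWIWIIWWIWII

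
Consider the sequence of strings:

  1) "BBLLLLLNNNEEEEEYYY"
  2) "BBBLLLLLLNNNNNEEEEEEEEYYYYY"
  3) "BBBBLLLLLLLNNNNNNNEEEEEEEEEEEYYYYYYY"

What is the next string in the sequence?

BBBBBLLLLLLLLNNNNNNNNNEEEEEEEEEEEEEEYYYYYYYYY

Term n consists of n B's, followed by n+3 L's, followed by 2n-1 N's, followed by 3n-1 E's, followed by 2n-1 Y's, where the shown terms are n = 2, 3, 4.
Setting n = 5 gives 5, 8, 9, 14, 9 characters in each block.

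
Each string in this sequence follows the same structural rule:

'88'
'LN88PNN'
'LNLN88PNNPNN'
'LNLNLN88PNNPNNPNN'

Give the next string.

s(k+1) = LN·s(k)·PNN, so each term gains LN as a prefix and PNN as a suffix.
So the next term is LN·LNLNLN88PNNPNNPNN·PNN.

LNLNLNLN88PNNPNNPNNPNN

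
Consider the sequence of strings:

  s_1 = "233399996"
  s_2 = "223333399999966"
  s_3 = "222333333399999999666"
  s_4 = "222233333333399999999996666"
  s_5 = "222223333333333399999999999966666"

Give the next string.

222222333333333333399999999999999666666

The n-th term is n 2's then 2n+1 3's then 2n+2 9's then n 6's (n = 1, 2, …).
At n = 6 the blocks have lengths 6, 13, 14, 6.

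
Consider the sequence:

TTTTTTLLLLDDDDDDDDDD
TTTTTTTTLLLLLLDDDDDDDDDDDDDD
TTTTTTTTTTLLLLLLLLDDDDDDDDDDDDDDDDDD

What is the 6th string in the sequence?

Each string has the form T^{2n+2} L^{2n} D^{4n+2}, where the shown terms are n = 2, 3, 4.
Setting n = 7 gives 16, 14, 30 characters in each block.

TTTTTTTTTTTTTTTTLLLLLLLLLLLLLLDDDDDDDDDDDDDDDDDDDDDDDDDDDDDD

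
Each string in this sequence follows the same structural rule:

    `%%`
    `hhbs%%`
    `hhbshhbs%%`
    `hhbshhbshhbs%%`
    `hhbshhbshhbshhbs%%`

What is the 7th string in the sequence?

Every step adds hhbs at the front: s(k+1) = hhbs·s(k).
From hhbshhbshhbshhbs%%, 2 further steps: hhbshhbshhbshhbs%% → hhbshhbshhbshhbshhbs%% → (answer).

hhbshhbshhbshhbshhbshhbs%%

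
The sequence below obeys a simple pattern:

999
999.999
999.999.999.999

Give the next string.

Every step duplicates the string with '.' between the halves.
Doubling 999.999.999.999 with '.' between the halves:

999.999.999.999.999.999.999.999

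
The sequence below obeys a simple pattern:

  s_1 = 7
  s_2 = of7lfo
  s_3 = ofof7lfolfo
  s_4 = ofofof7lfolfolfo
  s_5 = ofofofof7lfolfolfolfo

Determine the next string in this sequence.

Every step adds of to the front and lfo to the end of the previous string.
So the next term is of·ofofofof7lfolfolfolfo·lfo.

ofofofofof7lfolfolfolfolfo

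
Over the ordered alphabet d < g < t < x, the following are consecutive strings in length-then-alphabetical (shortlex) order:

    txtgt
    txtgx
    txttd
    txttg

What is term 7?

Stepping forward 3 times from txttg: txttg → txttt → txttx, then the target.

txtxd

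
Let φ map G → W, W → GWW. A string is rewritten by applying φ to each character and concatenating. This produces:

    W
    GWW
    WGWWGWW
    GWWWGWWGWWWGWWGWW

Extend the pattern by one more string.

WGWWGWWGWWWGWWGWWWGWWGWWGWWWGWWGWWWGWWGWW

Replace each of the 17 characters of GWWWGWWGWWWGWWGWW in place — W GWW GWW GWW W GWW GWW W GWW GWW GWW W GWW GWW W GWW GWW — and concatenate.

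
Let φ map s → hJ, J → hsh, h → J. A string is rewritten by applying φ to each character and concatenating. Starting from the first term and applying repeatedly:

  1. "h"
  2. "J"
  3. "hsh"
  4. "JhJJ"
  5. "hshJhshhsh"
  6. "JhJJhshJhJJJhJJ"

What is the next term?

Rewriting the 15 symbols of JhJJhshJhJJJhJJ one by one yields hsh J hsh hsh J hJ J hsh J hsh hsh hsh J hsh hsh; concatenated:

hshJhshhshJhJJhshJhshhshhshJhshhsh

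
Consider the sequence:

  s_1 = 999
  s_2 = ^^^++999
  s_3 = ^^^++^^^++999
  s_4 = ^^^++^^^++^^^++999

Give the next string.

Each term is the previous one with ^^^++ prepended.
One more step from ^^^++^^^++^^^++999 gives the answer.

^^^++^^^++^^^++^^^++999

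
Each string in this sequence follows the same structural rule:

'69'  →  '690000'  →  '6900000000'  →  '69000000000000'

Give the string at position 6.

The strings grow by a fixed suffix 0000 each time.
From 69000000000000, 2 further steps: 69000000000000 → 690000000000000000 → (answer).

6900000000000000000000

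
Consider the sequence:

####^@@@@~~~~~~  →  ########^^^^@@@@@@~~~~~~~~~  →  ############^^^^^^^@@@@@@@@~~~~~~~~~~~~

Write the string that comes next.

Each string has the form #^{4n} ^^{3n-2} @^{2n+2} ~^{3n+3} (n = 1, 2, …).
For the next term, n = 4, so the run lengths are 16, 10, 10, 15.

################^^^^^^^^^^@@@@@@@@@@~~~~~~~~~~~~~~~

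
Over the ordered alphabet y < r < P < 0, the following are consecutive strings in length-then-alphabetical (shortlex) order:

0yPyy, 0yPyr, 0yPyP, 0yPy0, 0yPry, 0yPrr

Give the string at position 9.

0yPPy

Continuing the enumeration 3 steps past 0yPrr: 0yPrr → 0yPrP → 0yPr0 → (answer).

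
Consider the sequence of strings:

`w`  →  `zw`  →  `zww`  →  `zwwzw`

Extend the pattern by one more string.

zwwzwzww

Each term (from the third on) is the previous term followed by the one before it: term 3 = zw·w = zww.
The next term joins zwwzw and zww.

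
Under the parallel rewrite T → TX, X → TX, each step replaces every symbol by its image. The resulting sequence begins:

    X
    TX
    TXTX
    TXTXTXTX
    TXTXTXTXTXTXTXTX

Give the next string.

Rewriting the 16 symbols of TXTXTXTXTXTXTXTX one by one yields TX TX TX TX TX TX TX TX TX TX TX TX TX TX TX TX; concatenated:

TXTXTXTXTXTXTXTXTXTXTXTXTXTXTXTX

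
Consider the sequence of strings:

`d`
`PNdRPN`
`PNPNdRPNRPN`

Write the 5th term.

PNPNPNPNdRPNRPNRPNRPN

Every step adds PN to the front and RPN to the end of the previous string.
From PNPNdRPNRPN, 2 further steps: PNPNdRPNRPN → PNPNPNdRPNRPNRPN → (answer).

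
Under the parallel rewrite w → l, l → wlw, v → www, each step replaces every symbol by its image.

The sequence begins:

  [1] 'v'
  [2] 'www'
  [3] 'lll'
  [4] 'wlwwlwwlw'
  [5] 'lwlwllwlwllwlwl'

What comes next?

Rewriting the 15 symbols of lwlwllwlwllwlwl one by one yields wlw l wlw l wlw wlw l wlw l wlw wlw l wlw l wlw; concatenated:

wlwlwlwlwlwwlwlwlwlwlwwlwlwlwlwlw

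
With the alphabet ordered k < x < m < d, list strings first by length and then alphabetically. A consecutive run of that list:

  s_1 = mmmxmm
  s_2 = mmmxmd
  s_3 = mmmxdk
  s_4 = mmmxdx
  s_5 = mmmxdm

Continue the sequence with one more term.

mmmxdd

The successor of mmmxdm increments the rightmost position that isn't already d and resets every position after it to k.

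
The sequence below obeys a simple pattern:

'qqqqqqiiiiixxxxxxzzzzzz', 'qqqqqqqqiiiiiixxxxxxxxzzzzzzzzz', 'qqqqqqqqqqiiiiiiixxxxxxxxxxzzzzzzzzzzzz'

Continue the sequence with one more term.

Each string has the form q^{2n+2} i^{n+3} x^{2n+2} z^{3n}, where the shown terms are n = 2, 3, 4.
At n = 5 the blocks have lengths 12, 8, 12, 15.

qqqqqqqqqqqqiiiiiiiixxxxxxxxxxxxzzzzzzzzzzzzzzz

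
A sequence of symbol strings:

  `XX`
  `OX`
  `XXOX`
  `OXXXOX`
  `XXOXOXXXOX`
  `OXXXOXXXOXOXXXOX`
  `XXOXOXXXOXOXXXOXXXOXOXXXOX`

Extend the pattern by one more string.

OXXXOXXXOXOXXXOXXXOXOXXXOXOXXXOXXXOXOXXXOX

This is a Fibonacci-style word recurrence s(k) = s(k−2)·s(k−1): e.g. XX·OX = XXOX.
Continuing: OXXXOXXXOXOXXXOX · XXOXOXXXOXOXXXOXXXOXOXXXOX gives term 8.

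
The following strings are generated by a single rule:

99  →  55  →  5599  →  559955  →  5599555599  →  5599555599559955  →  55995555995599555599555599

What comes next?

559955559955995555995555995599555599559955

Each term (from the third on) is the previous term followed by the one before it: term 3 = 55·99 = 5599.
Continuing: 55995555995599555599555599 · 5599555599559955 gives term 8.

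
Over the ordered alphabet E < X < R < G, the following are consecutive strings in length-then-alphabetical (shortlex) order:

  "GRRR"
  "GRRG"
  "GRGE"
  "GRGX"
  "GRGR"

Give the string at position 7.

GGEE

Continuing the enumeration 2 steps past GRGR: GRGR → GRGG → (answer).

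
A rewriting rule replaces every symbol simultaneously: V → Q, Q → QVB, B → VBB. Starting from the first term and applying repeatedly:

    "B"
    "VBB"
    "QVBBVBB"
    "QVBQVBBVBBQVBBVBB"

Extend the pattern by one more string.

Replace each of the 17 characters of QVBQVBBVBBQVBBVBB in place — QVB Q VBB QVB Q VBB VBB Q VBB VBB QVB Q VBB VBB Q VBB VBB — and concatenate.

QVBQVBBQVBQVBBVBBQVBBVBBQVBQVBBVBBQVBBVBB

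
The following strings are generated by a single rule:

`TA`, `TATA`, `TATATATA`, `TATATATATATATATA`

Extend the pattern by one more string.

Each string is two copies of the previous one concatenated.
So the next term is two copies of TATATATATATATATA.

TATATATATATATATATATATATATATATATA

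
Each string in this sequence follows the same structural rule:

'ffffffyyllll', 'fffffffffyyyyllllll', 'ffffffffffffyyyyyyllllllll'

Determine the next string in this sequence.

The n-th term is 3n+3 f's then 2n y's then 2n+2 l's (n = 1, 2, …).
Setting n = 4 gives 15, 8, 10 characters in each block.

fffffffffffffffyyyyyyyyllllllllll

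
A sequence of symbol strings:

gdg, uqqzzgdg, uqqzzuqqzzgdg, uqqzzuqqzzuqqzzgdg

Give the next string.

Each term is the previous one with uqqzz prepended.
Applying this once more to uqqzzuqqzzuqqzzgdg:

uqqzzuqqzzuqqzzuqqzzgdg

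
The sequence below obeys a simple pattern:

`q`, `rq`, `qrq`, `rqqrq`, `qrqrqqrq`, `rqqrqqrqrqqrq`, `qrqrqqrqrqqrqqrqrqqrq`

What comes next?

This is a Fibonacci-style word recurrence s(k) = s(k−2)·s(k−1): e.g. q·rq = qrq.
So term 8 is rqqrqqrqrqqrq·qrqrqqrqrqqrqqrqrqqrq.

rqqrqqrqrqqrqqrqrqqrqrqqrqqrqrqqrq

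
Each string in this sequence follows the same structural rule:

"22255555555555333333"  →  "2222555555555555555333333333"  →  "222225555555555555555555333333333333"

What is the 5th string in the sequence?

2222222555555555555555555555555555333333333333333333

Reading off run lengths: 2 runs 3, 4, 5; 5 runs 11, 15, 19; 3 runs 6, 9, 12 — each is linear in n, where the shown terms are n = 2, 3, 4.
For term 5, n = 6, so the run lengths are 7, 27, 18.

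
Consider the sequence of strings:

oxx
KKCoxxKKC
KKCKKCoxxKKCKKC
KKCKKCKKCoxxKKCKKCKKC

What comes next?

s(k+1) = KKC·s(k)·KKC, so each term gains KKC as a prefix and KKC as a suffix.
So the next term is KKC·KKCKKCKKCoxxKKCKKCKKC·KKC.

KKCKKCKKCKKCoxxKKCKKCKKCKKC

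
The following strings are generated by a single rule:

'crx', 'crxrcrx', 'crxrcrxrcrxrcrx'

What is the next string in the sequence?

s(k+1) = s(k)·r·s(k) — each term doubles the last with 'r' between the halves.
One more doubling of crxrcrxrcrxrcrx gives the answer.

crxrcrxrcrxrcrxrcrxrcrxrcrxrcrx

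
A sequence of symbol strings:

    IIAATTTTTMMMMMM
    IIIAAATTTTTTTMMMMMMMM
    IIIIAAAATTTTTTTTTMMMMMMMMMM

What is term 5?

IIIIIIAAAAAATTTTTTTTTTTTTMMMMMMMMMMMMMM

Reading off run lengths: I runs 2, 3, 4; A runs 2, 3, 4; T runs 5, 7, 9; M runs 6, 8, 10 — each is linear in n, where the shown terms are n = 2, 3, 4.
Setting n = 6 gives 6, 6, 13, 14 characters in each block.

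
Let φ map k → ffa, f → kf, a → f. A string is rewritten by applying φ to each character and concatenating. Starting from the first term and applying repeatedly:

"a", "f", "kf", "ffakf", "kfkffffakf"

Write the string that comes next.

ffakfffakfkfkfkffffakf

Rewriting each symbol of kfkffffakf: k→ffa, f→kf, k→ffa, f→kf, f→kf, f→kf, f→kf, a→f, k→ffa, f→kf, which concatenates to ffa kf ffa kf kf kf kf f ffa kf.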